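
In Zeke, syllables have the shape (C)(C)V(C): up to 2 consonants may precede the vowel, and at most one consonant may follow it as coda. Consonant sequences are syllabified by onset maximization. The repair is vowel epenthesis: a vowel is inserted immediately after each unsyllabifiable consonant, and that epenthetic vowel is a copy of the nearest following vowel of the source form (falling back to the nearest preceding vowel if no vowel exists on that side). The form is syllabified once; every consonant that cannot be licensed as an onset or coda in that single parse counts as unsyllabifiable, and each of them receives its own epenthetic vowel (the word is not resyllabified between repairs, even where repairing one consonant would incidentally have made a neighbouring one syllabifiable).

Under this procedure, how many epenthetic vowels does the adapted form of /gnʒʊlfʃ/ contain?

The unsyllabifiable consonants are /g/, /f/, /ʃ/; each receives one epenthetic vowel.

3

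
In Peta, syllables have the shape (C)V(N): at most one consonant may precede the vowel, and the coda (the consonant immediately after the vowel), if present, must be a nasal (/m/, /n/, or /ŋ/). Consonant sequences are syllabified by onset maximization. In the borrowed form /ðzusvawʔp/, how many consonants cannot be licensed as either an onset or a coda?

Under (C)V(N), the unsyllabifiable consonants are /ð/, /s/, /w/, /ʔ/, /p/ (only a nasal (/m/, /n/, or /ŋ/) is licensed in coda position; onsets are limited to one consonant).

5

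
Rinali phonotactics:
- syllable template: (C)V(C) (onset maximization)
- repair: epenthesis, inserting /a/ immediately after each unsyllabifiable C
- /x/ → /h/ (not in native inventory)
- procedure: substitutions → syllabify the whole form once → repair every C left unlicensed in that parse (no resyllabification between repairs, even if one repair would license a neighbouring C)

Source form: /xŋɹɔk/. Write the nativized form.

Substitution: /x/ → /h/, giving /hŋɹɔk/.
Under (C)V(C), the unsyllabifiable consonants are /h/, /ŋ/ (at most one coda consonant is licensed; onsets are limited to one consonant).
Epenthesis after each stranded consonant: /h/ → /ha/, /ŋ/ → /ŋa/.

haŋaɹɔk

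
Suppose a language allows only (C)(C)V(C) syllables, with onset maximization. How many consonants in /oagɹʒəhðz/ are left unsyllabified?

Syllabifying with onset maximization leaves /ð/, /z/ stranded (at most one coda consonant is licensed; onsets may contain at most 2 consonants).

2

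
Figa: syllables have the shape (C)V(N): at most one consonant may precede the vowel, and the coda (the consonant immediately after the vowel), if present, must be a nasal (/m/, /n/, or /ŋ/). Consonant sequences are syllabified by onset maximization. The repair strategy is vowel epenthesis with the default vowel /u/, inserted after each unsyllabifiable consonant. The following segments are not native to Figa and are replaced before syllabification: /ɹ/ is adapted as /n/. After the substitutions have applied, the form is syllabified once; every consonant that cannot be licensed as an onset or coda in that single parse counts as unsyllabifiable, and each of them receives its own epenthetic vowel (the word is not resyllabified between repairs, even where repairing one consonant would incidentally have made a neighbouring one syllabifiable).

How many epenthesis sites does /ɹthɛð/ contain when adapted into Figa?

3

After substitution the input is /nthɛð/.
The unsyllabifiable consonants are /n/, /t/, /ð/; each receives one epenthetic vowel.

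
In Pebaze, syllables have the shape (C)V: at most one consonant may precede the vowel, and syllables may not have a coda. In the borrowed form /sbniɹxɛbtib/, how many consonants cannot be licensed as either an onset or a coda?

5

The consonants /s/, /b/, /ɹ/, /b/, /b/ cannot be parsed into a legal (C)V syllable (no codas are permitted; onsets are limited to one consonant).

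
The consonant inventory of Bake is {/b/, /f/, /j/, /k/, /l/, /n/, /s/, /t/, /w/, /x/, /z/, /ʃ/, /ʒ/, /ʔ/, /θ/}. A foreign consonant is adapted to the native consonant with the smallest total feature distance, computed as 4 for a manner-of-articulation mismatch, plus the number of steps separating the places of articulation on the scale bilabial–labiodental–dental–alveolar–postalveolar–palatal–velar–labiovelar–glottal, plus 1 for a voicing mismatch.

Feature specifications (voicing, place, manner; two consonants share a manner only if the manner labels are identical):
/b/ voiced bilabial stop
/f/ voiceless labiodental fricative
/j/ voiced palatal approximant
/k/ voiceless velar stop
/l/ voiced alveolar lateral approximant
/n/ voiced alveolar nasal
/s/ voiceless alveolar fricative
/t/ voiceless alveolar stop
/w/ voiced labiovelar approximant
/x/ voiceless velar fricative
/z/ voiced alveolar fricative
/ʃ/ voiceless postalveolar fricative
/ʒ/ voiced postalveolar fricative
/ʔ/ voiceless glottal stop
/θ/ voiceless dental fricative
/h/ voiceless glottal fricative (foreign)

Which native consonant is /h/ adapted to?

x

/x/ is closest: same manner (fricative), place distance 2 (glottal→velar), same voicing; total 2. Next closest is /ʃ/ at distance 4.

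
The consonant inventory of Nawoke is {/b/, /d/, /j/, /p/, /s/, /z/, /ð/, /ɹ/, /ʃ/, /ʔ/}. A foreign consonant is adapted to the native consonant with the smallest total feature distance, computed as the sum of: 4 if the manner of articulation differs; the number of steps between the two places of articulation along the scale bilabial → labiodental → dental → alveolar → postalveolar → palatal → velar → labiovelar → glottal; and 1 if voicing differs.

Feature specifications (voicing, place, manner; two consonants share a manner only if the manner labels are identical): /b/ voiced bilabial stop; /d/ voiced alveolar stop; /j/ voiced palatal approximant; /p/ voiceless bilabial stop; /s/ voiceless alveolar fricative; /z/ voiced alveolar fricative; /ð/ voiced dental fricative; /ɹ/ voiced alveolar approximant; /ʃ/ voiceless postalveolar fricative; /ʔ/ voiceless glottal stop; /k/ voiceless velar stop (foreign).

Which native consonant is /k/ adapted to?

/ʔ/ is closest: same manner (stop), place distance 2 (velar→glottal), same voicing; total 2. Next closest is /d/ at distance 4.

ʔ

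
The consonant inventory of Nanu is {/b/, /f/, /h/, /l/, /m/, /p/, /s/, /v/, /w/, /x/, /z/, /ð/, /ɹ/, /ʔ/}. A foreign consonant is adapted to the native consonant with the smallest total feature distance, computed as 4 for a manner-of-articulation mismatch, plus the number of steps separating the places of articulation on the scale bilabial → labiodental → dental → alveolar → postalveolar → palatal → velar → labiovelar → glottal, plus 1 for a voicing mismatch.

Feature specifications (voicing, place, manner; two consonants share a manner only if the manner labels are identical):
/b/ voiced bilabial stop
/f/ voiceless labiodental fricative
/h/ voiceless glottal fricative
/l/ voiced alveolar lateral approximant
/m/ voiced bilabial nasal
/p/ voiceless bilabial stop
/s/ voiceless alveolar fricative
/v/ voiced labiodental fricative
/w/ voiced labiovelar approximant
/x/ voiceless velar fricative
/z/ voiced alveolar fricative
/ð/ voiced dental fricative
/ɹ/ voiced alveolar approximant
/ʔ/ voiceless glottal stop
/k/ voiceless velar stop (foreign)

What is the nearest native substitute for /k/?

ʔ

/ʔ/ is closest: same manner (stop), place distance 2 (velar→glottal), same voicing; total 2. Next closest is /x/ at distance 4.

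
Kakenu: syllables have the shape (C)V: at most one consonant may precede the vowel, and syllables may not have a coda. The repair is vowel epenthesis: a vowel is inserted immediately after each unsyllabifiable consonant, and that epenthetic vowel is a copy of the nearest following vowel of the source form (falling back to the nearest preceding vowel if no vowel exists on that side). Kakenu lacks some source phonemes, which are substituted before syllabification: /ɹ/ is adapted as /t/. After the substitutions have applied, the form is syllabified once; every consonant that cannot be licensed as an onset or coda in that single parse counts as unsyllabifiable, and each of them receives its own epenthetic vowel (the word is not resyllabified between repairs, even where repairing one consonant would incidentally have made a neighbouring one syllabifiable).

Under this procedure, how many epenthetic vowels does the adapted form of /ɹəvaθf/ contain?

2

After substitution the input is /təvaθf/.
The unsyllabifiable consonants are /θ/, /f/; each receives one epenthetic vowel.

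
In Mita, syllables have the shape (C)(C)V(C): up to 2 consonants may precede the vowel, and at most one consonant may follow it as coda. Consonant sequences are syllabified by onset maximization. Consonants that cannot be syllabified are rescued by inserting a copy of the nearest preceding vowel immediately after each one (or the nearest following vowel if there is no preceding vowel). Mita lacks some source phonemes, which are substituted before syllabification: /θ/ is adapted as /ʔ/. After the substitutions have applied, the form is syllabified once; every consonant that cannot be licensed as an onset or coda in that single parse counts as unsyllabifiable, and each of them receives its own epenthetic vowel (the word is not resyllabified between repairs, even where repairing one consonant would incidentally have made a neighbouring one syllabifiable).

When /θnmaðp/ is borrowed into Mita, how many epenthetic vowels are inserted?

After substitution the input is /ʔnmaðp/.
The unsyllabifiable consonants are /ʔ/, /p/; each receives one epenthetic vowel.

2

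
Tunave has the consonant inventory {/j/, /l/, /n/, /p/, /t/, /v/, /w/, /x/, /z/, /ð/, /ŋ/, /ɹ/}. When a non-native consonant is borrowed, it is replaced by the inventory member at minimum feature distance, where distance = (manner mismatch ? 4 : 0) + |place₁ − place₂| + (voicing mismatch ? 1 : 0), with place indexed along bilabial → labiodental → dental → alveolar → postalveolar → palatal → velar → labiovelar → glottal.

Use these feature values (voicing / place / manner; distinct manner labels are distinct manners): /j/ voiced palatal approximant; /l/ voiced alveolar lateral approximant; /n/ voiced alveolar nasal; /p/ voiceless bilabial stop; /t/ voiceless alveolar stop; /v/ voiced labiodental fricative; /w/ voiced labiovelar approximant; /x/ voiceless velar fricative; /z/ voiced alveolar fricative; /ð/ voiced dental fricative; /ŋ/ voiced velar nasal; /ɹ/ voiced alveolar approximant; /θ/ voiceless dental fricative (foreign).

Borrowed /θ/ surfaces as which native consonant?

ð

/ð/ is closest: same manner (fricative), place distance 0 (dental→dental), voicing differs (+1); total 1. Next closest is /v/ at distance 2.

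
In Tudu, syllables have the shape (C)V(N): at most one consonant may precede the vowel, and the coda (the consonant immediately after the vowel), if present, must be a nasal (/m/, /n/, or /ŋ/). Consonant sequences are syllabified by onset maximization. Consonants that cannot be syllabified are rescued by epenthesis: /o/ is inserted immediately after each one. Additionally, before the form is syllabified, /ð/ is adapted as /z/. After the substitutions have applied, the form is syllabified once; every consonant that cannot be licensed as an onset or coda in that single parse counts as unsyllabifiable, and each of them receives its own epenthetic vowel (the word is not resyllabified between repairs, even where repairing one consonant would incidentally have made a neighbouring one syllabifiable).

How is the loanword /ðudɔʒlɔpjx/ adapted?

zudɔʒolɔpojoxo

Substitution: /ð/ → /z/, giving /zudɔʒlɔpjx/.
Under (C)V(N), the unsyllabifiable consonants are /ʒ/, /p/, /j/, /x/ (only a nasal (/m/, /n/, or /ŋ/) is licensed in coda position; onsets are limited to one consonant).
Each unlicensed consonant becomes the onset of a new syllable: /ʒ/ → /ʒo/, /p/ → /po/, /j/ → /jo/, /x/ → /xo/.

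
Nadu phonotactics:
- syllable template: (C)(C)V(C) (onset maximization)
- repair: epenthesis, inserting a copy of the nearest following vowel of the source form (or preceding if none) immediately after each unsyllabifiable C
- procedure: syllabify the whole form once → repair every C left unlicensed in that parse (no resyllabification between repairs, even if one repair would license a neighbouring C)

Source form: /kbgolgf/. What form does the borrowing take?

Syllabifying with onset maximization leaves /k/, /g/, /f/ stranded (at most one coda consonant is licensed; onsets may contain at most 2 consonants).
Epenthesis after each stranded consonant: /k/ → /ko/, /g/ → /go/, /f/ → /fo/.

kobgolgofo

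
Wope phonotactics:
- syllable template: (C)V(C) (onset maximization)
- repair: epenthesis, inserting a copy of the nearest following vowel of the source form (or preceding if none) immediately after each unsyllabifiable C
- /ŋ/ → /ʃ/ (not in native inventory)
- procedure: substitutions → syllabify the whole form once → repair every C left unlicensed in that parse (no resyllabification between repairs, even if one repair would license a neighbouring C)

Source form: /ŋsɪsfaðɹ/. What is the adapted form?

Substitution: /ŋ/ → /ʃ/, giving /ʃsɪsfaðɹ/.
Under (C)V(C), the unsyllabifiable consonants are /ʃ/, /ɹ/ (at most one coda consonant is licensed; onsets are limited to one consonant).
Each unlicensed consonant becomes the onset of a new syllable: /ʃ/ → /ʃɪ/, /ɹ/ → /ɹa/.

ʃɪsɪsfaðɹa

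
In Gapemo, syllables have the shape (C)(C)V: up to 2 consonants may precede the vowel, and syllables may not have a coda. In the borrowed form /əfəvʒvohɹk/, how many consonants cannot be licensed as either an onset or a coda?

4

The consonants /v/, /h/, /ɹ/, /k/ cannot be parsed into a legal (C)(C)V syllable (no codas are permitted; onsets may contain at most 2 consonants).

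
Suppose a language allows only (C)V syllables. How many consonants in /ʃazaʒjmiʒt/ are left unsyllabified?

4

Under (C)V, the unsyllabifiable consonants are /ʒ/, /j/, /ʒ/, /t/ (no codas are permitted; onsets are limited to one consonant).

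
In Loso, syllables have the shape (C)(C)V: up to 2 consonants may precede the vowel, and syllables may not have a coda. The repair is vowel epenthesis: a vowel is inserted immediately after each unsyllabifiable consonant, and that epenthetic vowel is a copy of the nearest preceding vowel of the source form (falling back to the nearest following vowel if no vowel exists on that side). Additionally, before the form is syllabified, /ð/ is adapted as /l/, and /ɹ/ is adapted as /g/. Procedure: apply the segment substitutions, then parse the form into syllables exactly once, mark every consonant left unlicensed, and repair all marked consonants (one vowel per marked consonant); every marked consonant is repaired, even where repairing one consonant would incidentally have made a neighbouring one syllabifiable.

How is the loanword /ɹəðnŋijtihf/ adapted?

gələnŋijtihifi

Substitution: /ɹ/ → /g/, /ð/ → /l/, giving /gəlnŋijtihf/.
Under (C)(C)V, the unsyllabifiable consonants are /l/, /h/, /f/ (no codas are permitted; onsets may contain at most 2 consonants).
Epenthesis after each stranded consonant: /l/ → /lə/, /h/ → /hi/, /f/ → /fi/.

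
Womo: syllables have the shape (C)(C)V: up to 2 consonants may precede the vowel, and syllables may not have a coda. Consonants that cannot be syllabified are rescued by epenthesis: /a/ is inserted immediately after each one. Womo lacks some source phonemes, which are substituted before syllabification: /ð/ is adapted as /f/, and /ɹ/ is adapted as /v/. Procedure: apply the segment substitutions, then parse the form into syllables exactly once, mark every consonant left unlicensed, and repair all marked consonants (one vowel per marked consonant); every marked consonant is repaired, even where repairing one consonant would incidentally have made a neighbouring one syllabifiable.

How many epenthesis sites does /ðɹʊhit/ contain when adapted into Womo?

After substitution the input is /fvʊhit/.
The unsyllabifiable consonants are /t/; each receives one epenthetic vowel.

1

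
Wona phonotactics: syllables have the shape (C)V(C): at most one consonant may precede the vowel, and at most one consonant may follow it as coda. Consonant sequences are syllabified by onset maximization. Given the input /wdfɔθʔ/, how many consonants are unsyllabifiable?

Under (C)V(C), the unsyllabifiable consonants are /w/, /d/, /ʔ/ (at most one coda consonant is licensed; onsets are limited to one consonant).

3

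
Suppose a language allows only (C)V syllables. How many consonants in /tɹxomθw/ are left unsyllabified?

Syllabifying with onset maximization leaves /t/, /ɹ/, /m/, /θ/, /w/ stranded (no codas are permitted; onsets are limited to one consonant).

5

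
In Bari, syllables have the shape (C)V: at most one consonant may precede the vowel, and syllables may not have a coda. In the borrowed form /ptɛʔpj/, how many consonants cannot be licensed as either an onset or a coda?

Syllabifying with onset maximization leaves /p/, /ʔ/, /p/, /j/ stranded (no codas are permitted; onsets are limited to one consonant).

4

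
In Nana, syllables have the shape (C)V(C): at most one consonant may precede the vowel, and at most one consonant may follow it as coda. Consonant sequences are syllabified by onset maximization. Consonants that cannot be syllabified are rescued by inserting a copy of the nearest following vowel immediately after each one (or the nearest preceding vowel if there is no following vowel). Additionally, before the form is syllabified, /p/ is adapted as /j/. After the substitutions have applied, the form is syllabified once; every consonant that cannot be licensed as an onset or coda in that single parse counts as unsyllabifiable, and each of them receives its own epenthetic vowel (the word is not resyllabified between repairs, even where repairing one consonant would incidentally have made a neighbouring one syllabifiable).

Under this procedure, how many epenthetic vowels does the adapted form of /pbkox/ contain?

2

After substitution the input is /jbkox/.
The unsyllabifiable consonants are /j/, /b/; each receives one epenthetic vowel.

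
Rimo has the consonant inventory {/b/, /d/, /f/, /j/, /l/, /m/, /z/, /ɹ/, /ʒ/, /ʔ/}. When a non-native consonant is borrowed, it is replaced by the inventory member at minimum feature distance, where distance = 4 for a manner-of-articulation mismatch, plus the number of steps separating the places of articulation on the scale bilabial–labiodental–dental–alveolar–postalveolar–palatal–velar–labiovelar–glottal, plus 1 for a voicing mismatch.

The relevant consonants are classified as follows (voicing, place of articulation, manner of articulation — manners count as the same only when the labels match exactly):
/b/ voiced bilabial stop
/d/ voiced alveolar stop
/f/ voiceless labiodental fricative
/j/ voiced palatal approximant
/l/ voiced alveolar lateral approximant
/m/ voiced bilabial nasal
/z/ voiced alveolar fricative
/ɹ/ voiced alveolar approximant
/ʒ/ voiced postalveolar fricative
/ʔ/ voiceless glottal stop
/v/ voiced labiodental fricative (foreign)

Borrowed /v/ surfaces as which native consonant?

f

/f/ is closest: same manner (fricative), place distance 0 (labiodental→labiodental), voicing differs (+1); total 1. Next closest is /z/ at distance 2.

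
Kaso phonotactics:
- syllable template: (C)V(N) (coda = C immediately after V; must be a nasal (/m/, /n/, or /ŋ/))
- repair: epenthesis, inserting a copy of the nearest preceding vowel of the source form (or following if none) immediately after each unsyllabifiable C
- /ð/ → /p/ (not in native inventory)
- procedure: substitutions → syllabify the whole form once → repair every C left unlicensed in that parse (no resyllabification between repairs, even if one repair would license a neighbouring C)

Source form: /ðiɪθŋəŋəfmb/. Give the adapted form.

Substitution: /ð/ → /p/, giving /piɪθŋəŋəfmb/.
Under (C)V(N), the unsyllabifiable consonants are /θ/, /f/, /m/, /b/ (only a nasal (/m/, /n/, or /ŋ/) is licensed in coda position; onsets are limited to one consonant).
Epenthesis after each stranded consonant: /θ/ → /θɪ/, /f/ → /fə/, /m/ → /mə/, /b/ → /bə/.

piɪθɪŋəŋəfəməbə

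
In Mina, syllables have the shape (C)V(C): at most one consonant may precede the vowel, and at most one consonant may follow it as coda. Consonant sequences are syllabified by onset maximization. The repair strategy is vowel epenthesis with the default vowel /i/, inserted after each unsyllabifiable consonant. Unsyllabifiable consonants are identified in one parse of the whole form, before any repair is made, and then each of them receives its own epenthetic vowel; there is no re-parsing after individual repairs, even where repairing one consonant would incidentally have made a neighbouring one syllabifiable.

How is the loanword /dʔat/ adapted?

Syllabifying with onset maximization leaves /d/ stranded (at most one coda consonant is licensed; onsets are limited to one consonant).
Inserting the epenthetic vowel yields /d/ → /di/.

diʔat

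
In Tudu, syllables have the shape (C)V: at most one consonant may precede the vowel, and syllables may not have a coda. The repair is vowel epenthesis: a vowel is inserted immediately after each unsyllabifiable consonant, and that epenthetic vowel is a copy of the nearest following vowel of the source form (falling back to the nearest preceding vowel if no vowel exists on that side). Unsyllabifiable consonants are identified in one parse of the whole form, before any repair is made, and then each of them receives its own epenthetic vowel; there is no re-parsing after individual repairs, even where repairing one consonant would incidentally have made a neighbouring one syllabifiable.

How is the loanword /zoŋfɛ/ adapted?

zoŋɛfɛ

The consonants /ŋ/ cannot be parsed into a legal (C)V syllable (no codas are permitted; onsets are limited to one consonant).
Inserting the epenthetic vowel yields /ŋ/ → /ŋɛ/.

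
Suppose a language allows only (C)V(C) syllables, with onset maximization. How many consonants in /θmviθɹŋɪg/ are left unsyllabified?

Syllabifying with onset maximization leaves /θ/, /m/, /ɹ/ stranded (at most one coda consonant is licensed; onsets are limited to one consonant).

3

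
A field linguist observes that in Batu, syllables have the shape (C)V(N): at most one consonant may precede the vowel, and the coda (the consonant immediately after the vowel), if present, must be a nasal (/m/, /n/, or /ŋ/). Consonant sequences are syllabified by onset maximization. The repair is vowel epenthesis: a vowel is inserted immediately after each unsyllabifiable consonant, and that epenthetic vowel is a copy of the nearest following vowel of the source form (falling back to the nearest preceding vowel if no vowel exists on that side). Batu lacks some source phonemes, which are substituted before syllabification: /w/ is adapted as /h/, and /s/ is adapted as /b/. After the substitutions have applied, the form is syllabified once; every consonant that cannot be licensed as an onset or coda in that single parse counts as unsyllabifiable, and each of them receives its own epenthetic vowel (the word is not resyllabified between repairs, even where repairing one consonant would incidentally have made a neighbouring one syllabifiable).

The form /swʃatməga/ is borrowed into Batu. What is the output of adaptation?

Substitution: /s/ → /b/, /w/ → /h/, giving /bhʃatməga/.
The consonants /b/, /h/, /t/ cannot be parsed into a legal (C)V(N) syllable (only a nasal (/m/, /n/, or /ŋ/) is licensed in coda position; onsets are limited to one consonant).
Each unlicensed consonant becomes the onset of a new syllable: /b/ → /ba/, /h/ → /ha/, /t/ → /tə/.

bahaʃatəməga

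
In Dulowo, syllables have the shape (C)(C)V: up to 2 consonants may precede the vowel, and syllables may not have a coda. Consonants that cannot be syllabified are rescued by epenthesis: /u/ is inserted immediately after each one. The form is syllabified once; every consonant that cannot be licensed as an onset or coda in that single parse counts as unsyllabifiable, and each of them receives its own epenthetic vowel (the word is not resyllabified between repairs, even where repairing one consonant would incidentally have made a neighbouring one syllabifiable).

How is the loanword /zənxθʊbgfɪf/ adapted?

zənuxθʊbugfɪfu

The consonants /n/, /b/, /f/ cannot be parsed into a legal (C)(C)V syllable (no codas are permitted; onsets may contain at most 2 consonants).
Inserting the epenthetic vowel yields /n/ → /nu/, /b/ → /bu/, /f/ → /fu/.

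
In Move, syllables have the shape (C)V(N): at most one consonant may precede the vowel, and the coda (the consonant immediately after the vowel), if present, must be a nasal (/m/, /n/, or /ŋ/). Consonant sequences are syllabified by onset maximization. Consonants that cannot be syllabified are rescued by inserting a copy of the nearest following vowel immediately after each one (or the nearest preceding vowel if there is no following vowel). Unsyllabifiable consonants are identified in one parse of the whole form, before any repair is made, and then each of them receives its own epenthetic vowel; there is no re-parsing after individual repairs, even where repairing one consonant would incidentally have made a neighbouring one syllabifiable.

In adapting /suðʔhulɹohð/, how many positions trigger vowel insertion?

5

The unsyllabifiable consonants are /ð/, /ʔ/, /l/, /h/, /ð/; each receives one epenthetic vowel.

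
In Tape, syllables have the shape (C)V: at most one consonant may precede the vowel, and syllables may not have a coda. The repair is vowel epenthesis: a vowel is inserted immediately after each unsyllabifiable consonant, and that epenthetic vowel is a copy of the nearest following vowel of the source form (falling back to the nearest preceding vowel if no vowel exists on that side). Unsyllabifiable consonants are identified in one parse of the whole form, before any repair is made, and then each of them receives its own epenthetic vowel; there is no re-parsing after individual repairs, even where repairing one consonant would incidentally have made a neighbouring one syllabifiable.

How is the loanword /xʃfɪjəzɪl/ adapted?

Syllabifying with onset maximization leaves /x/, /ʃ/, /l/ stranded (no codas are permitted; onsets are limited to one consonant).
Each unlicensed consonant becomes the onset of a new syllable: /x/ → /xɪ/, /ʃ/ → /ʃɪ/, /l/ → /lɪ/.

xɪʃɪfɪjəzɪlɪ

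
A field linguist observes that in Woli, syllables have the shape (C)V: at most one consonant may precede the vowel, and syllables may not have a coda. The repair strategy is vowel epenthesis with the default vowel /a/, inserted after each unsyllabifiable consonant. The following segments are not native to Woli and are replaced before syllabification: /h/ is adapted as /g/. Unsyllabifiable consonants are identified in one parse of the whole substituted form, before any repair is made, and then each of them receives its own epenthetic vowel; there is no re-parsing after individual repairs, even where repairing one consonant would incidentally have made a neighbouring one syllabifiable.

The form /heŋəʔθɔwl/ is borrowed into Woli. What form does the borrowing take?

geŋəʔaθɔwala

Substitution: /h/ → /g/, giving /geŋəʔθɔwl/.
Under (C)V, the unsyllabifiable consonants are /ʔ/, /w/, /l/ (no codas are permitted; onsets are limited to one consonant).
Inserting the epenthetic vowel yields /ʔ/ → /ʔa/, /w/ → /wa/, /l/ → /la/.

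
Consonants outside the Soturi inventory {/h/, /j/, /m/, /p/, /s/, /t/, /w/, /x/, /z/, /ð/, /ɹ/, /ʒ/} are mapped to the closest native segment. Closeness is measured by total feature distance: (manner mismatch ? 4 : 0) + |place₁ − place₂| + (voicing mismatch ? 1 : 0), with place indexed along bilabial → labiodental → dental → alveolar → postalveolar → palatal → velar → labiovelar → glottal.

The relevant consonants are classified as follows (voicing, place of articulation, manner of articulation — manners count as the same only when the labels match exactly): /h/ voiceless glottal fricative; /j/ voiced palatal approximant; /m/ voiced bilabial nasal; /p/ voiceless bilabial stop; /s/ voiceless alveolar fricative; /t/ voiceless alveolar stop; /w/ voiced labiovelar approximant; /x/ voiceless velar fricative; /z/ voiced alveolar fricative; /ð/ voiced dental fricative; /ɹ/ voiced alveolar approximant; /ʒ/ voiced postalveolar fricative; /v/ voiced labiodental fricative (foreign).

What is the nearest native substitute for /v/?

/ð/ is closest: same manner (fricative), place distance 1 (labiodental→dental), same voicing; total 1. Next closest is /z/ at distance 2.

ð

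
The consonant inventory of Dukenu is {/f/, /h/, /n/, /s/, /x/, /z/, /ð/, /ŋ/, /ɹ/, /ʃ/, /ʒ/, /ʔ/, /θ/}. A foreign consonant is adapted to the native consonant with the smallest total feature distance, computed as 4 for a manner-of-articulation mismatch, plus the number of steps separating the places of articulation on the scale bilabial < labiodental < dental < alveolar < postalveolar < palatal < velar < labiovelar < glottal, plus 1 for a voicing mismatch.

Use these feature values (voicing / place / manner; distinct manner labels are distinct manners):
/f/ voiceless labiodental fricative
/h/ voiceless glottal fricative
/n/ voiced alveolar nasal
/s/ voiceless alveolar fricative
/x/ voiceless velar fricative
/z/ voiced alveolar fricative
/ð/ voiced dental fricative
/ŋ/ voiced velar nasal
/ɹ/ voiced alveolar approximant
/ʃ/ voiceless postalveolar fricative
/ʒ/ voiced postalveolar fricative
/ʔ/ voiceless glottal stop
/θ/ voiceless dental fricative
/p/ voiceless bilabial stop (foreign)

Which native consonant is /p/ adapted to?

/f/ is closest: manner differs (stop→fricative, +4), place distance 1 (bilabial→labiodental), same voicing; total 5. Next closest is /θ/ at distance 6.

f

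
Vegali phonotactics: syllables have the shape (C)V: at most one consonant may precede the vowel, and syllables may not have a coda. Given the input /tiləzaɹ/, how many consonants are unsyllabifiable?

1

Under (C)V, the unsyllabifiable consonants are /ɹ/ (no codas are permitted; onsets are limited to one consonant).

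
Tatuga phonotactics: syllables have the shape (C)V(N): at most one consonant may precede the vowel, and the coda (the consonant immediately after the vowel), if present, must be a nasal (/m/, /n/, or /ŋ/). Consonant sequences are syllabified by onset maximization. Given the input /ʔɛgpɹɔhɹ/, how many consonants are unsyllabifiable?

4

The consonants /g/, /p/, /h/, /ɹ/ cannot be parsed into a legal (C)V(N) syllable (only a nasal (/m/, /n/, or /ŋ/) is licensed in coda position; onsets are limited to one consonant).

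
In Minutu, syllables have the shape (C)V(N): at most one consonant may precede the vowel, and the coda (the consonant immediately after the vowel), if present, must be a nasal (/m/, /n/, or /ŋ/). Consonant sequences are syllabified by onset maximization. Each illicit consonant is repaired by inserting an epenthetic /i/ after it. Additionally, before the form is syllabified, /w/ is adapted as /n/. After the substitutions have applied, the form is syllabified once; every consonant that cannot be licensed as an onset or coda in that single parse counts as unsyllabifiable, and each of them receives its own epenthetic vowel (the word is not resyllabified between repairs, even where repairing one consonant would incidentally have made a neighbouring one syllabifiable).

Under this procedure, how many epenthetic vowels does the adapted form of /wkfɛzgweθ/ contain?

After substitution the input is /nkfɛzgneθ/.
The unsyllabifiable consonants are /n/, /k/, /z/, /g/, /θ/; each receives one epenthetic vowel.

5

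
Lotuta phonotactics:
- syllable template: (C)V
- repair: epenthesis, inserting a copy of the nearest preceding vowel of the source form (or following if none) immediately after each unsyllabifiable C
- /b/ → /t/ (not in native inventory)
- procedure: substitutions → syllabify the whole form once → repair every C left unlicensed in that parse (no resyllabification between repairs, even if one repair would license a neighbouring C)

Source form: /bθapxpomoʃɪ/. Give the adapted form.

taθapaxapomoʃɪ

Substitution: /b/ → /t/, giving /tθapxpomoʃɪ/.
Syllabifying with onset maximization leaves /t/, /p/, /x/ stranded (no codas are permitted; onsets are limited to one consonant).
Epenthesis after each stranded consonant: /t/ → /ta/, /p/ → /pa/, /x/ → /xa/.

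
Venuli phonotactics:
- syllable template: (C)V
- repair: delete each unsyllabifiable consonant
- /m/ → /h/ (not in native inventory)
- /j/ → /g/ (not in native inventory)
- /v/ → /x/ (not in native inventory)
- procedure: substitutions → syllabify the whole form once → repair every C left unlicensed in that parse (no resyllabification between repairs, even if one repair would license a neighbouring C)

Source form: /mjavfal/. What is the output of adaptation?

gafa

Substitution: /m/ → /h/, /j/ → /g/, /v/ → /x/, giving /hgaxfal/.
Under (C)V, the unsyllabifiable consonants are /h/, /x/, /l/ (no codas are permitted; onsets are limited to one consonant).
Deleting the stranded consonants removes /h/, /x/, /l/.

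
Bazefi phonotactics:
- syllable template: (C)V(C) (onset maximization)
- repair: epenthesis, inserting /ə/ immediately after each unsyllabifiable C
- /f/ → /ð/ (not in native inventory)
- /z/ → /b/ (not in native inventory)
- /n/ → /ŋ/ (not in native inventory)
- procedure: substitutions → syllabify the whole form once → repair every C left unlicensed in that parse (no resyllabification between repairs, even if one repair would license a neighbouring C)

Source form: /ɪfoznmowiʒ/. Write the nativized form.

ɪðobŋəmowiʒ

Substitution: /f/ → /ð/, /z/ → /b/, /n/ → /ŋ/, giving /ɪðobŋmowiʒ/.
The consonants /ŋ/ cannot be parsed into a legal (C)V(C) syllable (at most one coda consonant is licensed; onsets are limited to one consonant).
Each unlicensed consonant becomes the onset of a new syllable: /ŋ/ → /ŋə/.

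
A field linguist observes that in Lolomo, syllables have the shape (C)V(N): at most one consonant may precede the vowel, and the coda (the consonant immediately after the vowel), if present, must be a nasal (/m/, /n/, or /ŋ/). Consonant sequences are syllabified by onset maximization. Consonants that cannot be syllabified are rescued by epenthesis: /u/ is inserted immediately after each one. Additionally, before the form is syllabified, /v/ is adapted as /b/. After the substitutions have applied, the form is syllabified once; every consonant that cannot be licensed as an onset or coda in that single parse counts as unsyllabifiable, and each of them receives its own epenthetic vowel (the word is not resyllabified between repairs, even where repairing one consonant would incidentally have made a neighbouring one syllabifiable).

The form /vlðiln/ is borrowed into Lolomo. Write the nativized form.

Substitution: /v/ → /b/, giving /blðiln/.
Under (C)V(N), the unsyllabifiable consonants are /b/, /l/, /l/, /n/ (only a nasal (/m/, /n/, or /ŋ/) is licensed in coda position; onsets are limited to one consonant).
Epenthesis after each stranded consonant: /b/ → /bu/, /l/ → /lu/, /l/ → /lu/, /n/ → /nu/.

buluðilunu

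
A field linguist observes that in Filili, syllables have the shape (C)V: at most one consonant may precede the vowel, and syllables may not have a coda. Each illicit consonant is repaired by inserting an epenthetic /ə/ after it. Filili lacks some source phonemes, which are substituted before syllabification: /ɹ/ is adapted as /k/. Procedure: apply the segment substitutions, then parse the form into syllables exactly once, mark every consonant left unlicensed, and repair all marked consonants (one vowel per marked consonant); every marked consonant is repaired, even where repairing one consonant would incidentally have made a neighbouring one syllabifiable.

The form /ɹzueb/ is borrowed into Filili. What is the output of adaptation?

kəzuebə

Substitution: /ɹ/ → /k/, giving /kzueb/.
Syllabifying with onset maximization leaves /k/, /b/ stranded (no codas are permitted; onsets are limited to one consonant).
Epenthesis after each stranded consonant: /k/ → /kə/, /b/ → /bə/.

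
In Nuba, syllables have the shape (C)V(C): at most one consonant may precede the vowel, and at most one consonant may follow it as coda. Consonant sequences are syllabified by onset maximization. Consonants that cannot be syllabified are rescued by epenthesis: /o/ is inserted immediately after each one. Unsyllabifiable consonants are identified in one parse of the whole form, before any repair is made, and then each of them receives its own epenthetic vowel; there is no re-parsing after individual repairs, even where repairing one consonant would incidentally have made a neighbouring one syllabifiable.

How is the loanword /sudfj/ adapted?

Under (C)V(C), the unsyllabifiable consonants are /f/, /j/ (at most one coda consonant is licensed; onsets are limited to one consonant).
Inserting the epenthetic vowel yields /f/ → /fo/, /j/ → /jo/.

sudfojo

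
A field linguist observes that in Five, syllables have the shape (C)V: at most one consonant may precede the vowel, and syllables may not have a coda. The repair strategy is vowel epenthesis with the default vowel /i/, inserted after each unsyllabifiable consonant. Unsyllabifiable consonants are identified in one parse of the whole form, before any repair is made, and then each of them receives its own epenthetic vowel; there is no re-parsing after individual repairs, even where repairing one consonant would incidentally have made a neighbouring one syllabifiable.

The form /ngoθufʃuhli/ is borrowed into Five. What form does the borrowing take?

Syllabifying with onset maximization leaves /n/, /f/, /h/ stranded (no codas are permitted; onsets are limited to one consonant).
Inserting the epenthetic vowel yields /n/ → /ni/, /f/ → /fi/, /h/ → /hi/.

nigoθufiʃuhili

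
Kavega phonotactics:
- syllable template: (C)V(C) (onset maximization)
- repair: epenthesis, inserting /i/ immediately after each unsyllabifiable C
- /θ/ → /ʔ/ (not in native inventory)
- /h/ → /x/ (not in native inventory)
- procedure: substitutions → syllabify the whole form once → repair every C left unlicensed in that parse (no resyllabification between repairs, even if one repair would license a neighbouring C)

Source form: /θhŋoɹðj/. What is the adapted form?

ʔixiŋoɹðiji

Substitution: /θ/ → /ʔ/, /h/ → /x/, giving /ʔxŋoɹðj/.
Syllabifying with onset maximization leaves /ʔ/, /x/, /ð/, /j/ stranded (at most one coda consonant is licensed; onsets are limited to one consonant).
Inserting the epenthetic vowel yields /ʔ/ → /ʔi/, /x/ → /xi/, /ð/ → /ði/, /j/ → /ji/.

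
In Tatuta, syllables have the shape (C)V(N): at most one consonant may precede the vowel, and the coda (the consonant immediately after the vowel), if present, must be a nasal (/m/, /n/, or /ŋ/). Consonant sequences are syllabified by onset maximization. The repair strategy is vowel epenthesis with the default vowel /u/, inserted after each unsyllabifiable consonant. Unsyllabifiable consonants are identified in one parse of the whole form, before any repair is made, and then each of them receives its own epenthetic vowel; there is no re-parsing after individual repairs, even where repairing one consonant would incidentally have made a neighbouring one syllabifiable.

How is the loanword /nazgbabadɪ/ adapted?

Syllabifying with onset maximization leaves /z/, /g/ stranded (only a nasal (/m/, /n/, or /ŋ/) is licensed in coda position; onsets are limited to one consonant).
Inserting the epenthetic vowel yields /z/ → /zu/, /g/ → /gu/.

nazugubabadɪ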